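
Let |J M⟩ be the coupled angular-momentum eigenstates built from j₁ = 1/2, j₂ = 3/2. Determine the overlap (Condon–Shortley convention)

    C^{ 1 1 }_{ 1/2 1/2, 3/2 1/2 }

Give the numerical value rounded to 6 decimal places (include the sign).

j₁+j₂−J=1  J+j₁−j₂=0  J−j₁+j₂=2  j₁+j₂+J+1=4
(j₁±m₁, j₂±m₂, J±M) = (1,0,2,1,2,0)
P² = 1
sum k=0..0:
  [0] +1/2 = 1/2
S = 1/2
C² = P²·S² = 1/4 ; C = +0.500000

+0.500000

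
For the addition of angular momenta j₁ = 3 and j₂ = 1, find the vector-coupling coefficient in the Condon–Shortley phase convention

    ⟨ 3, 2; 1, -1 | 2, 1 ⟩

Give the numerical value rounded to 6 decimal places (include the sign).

j₁+j₂−J=2  J+j₁−j₂=4  J−j₁+j₂=0  j₁+j₂+J+1=7
(j₁±m₁, j₂±m₂, J±M) = (5,1,0,2,3,1)
P² = 480/7
sum k=0..0:
  [0] +1/12 = 1/12
S = 1/12
C² = P²·S² = 10/21 ; C = +0.690066

+0.690066  (= +√(10/21))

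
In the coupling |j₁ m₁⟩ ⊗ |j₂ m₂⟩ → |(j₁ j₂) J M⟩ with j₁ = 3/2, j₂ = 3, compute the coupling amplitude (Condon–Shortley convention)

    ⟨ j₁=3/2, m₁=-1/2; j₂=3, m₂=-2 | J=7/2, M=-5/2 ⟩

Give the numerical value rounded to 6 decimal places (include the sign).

√[8·1!2!5!/9! · 1!2!1!5!1!6!] = √(6400/7)
  +(−1)^0/∏(0,1,2,1,0,4)! = 1/48  (running 1/48)
  +(−1)^1/∏(1,0,1,0,1,5)! = -1/120  (running 1/80)
⟨..|..⟩ = √(6400/7)·(1/80) = +0.377964

+√(1/7) ≈ +0.377964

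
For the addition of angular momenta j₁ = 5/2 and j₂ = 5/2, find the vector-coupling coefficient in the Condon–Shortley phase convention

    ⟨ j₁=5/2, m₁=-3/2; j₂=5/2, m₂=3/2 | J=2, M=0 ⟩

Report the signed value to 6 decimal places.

-0.109109  (= −√(1/84))

√[5·3!2!2!/8! · 1!4!4!1!2!2!] = √(48/7)
  +(−1)^2/∏(2,1,2,2,0,0)! = 1/8  (running 1/8)
  +(−1)^3/∏(3,0,1,1,1,1)! = -1/6  (running -1/24)
⟨..|..⟩ = √(48/7)·(-1/24) = -0.109109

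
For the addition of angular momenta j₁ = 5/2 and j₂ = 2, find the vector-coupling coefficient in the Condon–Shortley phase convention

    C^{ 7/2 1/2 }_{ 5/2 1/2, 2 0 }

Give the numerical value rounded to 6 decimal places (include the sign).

+0.195180  (= +√(4/105))

j₁+j₂−J=1  J+j₁−j₂=4  J−j₁+j₂=3  j₁+j₂+J+1=9
(j₁±m₁, j₂±m₂, J±M) = (3,2,2,2,4,3)
P² = 768/35
sum k=0..1:
  [0] +1/8 = 1/8
  [1] −1/12 = -1/12
S = 1/24
C² = P²·S² = 4/105 ; C = +0.195180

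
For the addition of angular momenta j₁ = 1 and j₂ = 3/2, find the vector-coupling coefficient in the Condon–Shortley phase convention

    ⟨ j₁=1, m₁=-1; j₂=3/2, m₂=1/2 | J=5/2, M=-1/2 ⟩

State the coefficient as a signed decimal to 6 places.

+0.547723

j₁+j₂−J=0  J+j₁−j₂=2  J−j₁+j₂=3  j₁+j₂+J+1=6
(j₁±m₁, j₂±m₂, J±M) = (0,2,2,1,2,3)
P² = 24/5
sum k=0..0:
  [0] +1/4 = 1/4
S = 1/4
C² = P²·S² = 3/10 ; C = +0.547723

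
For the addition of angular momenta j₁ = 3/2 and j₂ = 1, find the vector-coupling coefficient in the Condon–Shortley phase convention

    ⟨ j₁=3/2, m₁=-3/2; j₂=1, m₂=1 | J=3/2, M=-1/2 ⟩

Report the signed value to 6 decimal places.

−√(2/5) = -0.632456

triangle: 1!×2!×1!/5! = 2/120
(j±m)!: 0!×3!×2!×0!×1!×2! = 24
prefactor² = (2J+1)×Δ×N² = 8/5
  k=1: −1/(1!×0!×2!×1!×0!×0!) = -1/2
Σ = -1/2  ⇒  CG² = 8/5×(-1/2)² = 2/5
CG = −√(2/5) = -0.632456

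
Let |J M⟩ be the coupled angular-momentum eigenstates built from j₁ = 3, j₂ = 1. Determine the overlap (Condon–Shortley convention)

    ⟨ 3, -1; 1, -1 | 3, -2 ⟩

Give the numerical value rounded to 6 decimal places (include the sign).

+√(5/12) = +0.645497

√[7·1!5!1!/8! · 2!4!0!2!1!5!] = √(240)
  +(−1)^0/∏(0,1,4,0,1,1)! = 1/24  (running 1/24)
⟨..|..⟩ = √(240)·(1/24) = +0.645497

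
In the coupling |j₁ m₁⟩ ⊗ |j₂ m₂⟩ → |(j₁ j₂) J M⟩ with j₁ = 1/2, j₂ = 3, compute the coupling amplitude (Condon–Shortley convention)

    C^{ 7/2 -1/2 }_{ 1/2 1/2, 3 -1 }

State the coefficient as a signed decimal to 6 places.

+0.654654

j₁+j₂−J=0  J+j₁−j₂=1  J−j₁+j₂=6  j₁+j₂+J+1=8
(j₁±m₁, j₂±m₂, J±M) = (1,0,2,4,3,4)
P² = 6912/7
sum k=0..0:
  [0] +1/48 = 1/48
S = 1/48
C² = P²·S² = 3/7 ; C = +0.654654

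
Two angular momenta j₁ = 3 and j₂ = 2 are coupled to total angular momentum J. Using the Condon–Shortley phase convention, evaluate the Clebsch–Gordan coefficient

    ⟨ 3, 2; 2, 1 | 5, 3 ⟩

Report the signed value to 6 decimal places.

j₁+j₂−J=0  J+j₁−j₂=6  J−j₁+j₂=4  j₁+j₂+J+1=11
(j₁±m₁, j₂±m₂, J±M) = (5,1,3,1,8,2)
P² = 276480
sum k=0..0:
  [0] +1/720 = 1/720
S = 1/720
C² = P²·S² = 8/15 ; C = +0.730297

+0.730297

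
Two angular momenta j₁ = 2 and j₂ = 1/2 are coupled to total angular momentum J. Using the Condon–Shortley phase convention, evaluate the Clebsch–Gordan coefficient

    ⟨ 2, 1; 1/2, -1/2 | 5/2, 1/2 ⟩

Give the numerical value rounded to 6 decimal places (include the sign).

√[6·0!4!1!/6! · 3!1!0!1!3!2!] = √(72/5)
  +(−1)^0/∏(0,0,1,0,3,1)! = 1/6  (running 1/6)
⟨..|..⟩ = √(72/5)·(1/6) = +0.632456

+0.632456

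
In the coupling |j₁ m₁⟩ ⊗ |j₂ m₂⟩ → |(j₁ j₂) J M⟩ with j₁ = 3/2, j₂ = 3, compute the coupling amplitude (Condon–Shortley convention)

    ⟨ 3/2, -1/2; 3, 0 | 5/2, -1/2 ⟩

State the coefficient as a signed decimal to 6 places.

j₁+j₂−J=2  J+j₁−j₂=1  J−j₁+j₂=4  j₁+j₂+J+1=8
(j₁±m₁, j₂±m₂, J±M) = (1,2,3,3,2,3)
P² = 216/35
sum k=1..2:
  [1] −1/4 = -1/4
  [2] +1/12 = 1/12
S = -1/6
C² = P²·S² = 6/35 ; C = -0.414039

−√(6/35) ≈ -0.414039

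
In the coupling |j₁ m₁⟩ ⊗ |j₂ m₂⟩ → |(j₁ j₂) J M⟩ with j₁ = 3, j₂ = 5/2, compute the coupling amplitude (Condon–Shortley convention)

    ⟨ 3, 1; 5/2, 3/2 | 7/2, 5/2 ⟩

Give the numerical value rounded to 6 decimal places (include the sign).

j₁+j₂−J=2  J+j₁−j₂=4  J−j₁+j₂=3  j₁+j₂+J+1=10
(j₁±m₁, j₂±m₂, J±M) = (4,2,4,1,6,1)
P² = 18432/35
sum k=1..2:
  [1] −1/36 = -1/36
  [2] +1/96 = 1/96
S = -5/288
C² = P²·S² = 10/63 ; C = -0.398410

-0.398410  (= −√(10/63))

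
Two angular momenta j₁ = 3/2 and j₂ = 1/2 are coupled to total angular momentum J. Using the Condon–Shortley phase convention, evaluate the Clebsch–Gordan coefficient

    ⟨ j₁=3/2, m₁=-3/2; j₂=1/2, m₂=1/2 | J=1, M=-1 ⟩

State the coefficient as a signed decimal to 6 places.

-0.866025

√[3·1!2!0!/4! · 0!3!1!0!0!2!] = √(3)
  +(−1)^1/∏(1,0,2,0,0,0)! = -1/2  (running -1/2)
⟨..|..⟩ = √(3)·(-1/2) = -0.866025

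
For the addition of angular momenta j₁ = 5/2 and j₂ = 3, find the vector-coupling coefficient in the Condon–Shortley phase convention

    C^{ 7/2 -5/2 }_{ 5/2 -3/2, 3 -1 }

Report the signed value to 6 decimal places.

-0.398410

√[8·2!3!4!/10! · 1!4!2!4!1!6!] = √(18432/35)
  +(−1)^1/∏(1,1,3,1,0,3)! = -1/36  (running -1/36)
  +(−1)^2/∏(2,0,2,0,1,4)! = 1/96  (running -5/288)
⟨..|..⟩ = √(18432/35)·(-5/288) = -0.398410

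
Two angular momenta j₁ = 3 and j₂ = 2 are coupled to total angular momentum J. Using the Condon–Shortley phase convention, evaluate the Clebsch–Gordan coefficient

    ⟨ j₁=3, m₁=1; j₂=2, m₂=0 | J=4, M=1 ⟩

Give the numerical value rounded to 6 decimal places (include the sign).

+0.327327

√[9·1!5!3!/10! · 4!2!2!2!5!3!] = √(1728/7)
  +(−1)^0/∏(0,1,2,2,3,1)! = 1/24  (running 1/24)
  +(−1)^1/∏(1,0,1,1,4,2)! = -1/48  (running 1/48)
⟨..|..⟩ = √(1728/7)·(1/48) = +0.327327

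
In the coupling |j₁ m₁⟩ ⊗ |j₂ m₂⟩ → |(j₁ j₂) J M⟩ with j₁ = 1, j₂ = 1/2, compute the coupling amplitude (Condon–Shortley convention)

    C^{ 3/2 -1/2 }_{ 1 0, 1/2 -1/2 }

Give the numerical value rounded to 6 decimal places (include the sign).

triangle: 0!·2!·1!/4! = 2/24
(j±m)!: 1!·1!·0!·1!·1!·2! = 2
prefactor² = (2J+1)·Δ·N² = 2/3
  k=0: +1/(0!·0!·1!·0!·1!·1!) = 1
Σ = 1  ⇒  CG² = 2/3·1² = 2/3
CG = +√(2/3) = +0.816497

+0.816497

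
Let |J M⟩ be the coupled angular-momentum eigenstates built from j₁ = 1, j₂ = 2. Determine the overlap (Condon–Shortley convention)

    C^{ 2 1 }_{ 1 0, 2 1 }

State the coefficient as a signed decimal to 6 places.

√[5·1!1!3!/6! · 1!1!3!1!3!1!] = √(3/2)
  +(−1)^0/∏(0,1,1,3,0,0)! = 1/6  (running 1/6)
  +(−1)^1/∏(1,0,0,2,1,1)! = -1/2  (running -1/3)
⟨..|..⟩ = √(3/2)·(-1/3) = -0.408248

-0.408248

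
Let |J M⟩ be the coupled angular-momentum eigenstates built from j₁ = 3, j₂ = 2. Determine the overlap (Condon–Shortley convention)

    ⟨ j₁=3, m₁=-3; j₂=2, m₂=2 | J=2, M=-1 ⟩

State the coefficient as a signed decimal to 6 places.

−√(5/14) = -0.597614

√[5·3!3!1!/8! · 0!6!4!0!1!3!] = √(3240/7)
  +(−1)^3/∏(3,0,3,1,0,0)! = -1/36  (running -1/36)
⟨..|..⟩ = √(3240/7)·(-1/36) = -0.597614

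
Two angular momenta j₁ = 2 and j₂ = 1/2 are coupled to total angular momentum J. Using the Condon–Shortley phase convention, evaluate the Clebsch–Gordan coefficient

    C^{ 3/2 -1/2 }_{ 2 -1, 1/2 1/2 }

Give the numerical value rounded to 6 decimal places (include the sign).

-0.774597

j₁+j₂−J=1  J+j₁−j₂=3  J−j₁+j₂=0  j₁+j₂+J+1=5
(j₁±m₁, j₂±m₂, J±M) = (1,3,1,0,1,2)
P² = 12/5
sum k=1..1:
  [1] −1/2 = -1/2
S = -1/2
C² = P²·S² = 3/5 ; C = -0.774597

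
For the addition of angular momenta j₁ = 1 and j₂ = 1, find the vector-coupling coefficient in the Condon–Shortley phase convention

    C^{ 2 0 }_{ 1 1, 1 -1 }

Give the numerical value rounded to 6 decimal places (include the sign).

+0.408248

j₁+j₂−J=0  J+j₁−j₂=2  J−j₁+j₂=2  j₁+j₂+J+1=5
(j₁±m₁, j₂±m₂, J±M) = (2,0,0,2,2,2)
P² = 8/3
sum k=0..0:
  [0] +1/4 = 1/4
S = 1/4
C² = P²·S² = 1/6 ; C = +0.408248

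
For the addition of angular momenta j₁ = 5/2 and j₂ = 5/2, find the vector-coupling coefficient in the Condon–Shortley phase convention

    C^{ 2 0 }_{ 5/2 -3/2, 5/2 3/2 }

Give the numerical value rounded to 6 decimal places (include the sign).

−√(1/84) = -0.109109

j₁+j₂−J=3  J+j₁−j₂=2  J−j₁+j₂=2  j₁+j₂+J+1=8
(j₁±m₁, j₂±m₂, J±M) = (1,4,4,1,2,2)
P² = 48/7
sum k=2..3:
  [2] +1/8 = 1/8
  [3] −1/6 = -1/6
S = -1/24
C² = P²·S² = 1/84 ; C = -0.109109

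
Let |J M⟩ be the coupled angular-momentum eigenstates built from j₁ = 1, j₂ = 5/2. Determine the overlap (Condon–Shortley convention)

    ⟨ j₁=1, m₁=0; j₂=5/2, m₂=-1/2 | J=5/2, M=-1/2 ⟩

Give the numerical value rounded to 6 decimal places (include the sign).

triangle: 1!·1!·4!/7! = 24/5040
(j±m)!: 1!·1!·2!·3!·2!·3! = 144
prefactor² = (2J+1)·Δ·N² = 144/35
  k=0: +1/(0!·1!·1!·2!·0!·2!) = 1/4
  k=1: −1/(1!·0!·0!·1!·1!·3!) = -1/6
Σ = 1/12  ⇒  CG² = 144/35·1/12² = 1/35
CG = +√(1/35) = +0.169031

+√(1/35) = +0.169031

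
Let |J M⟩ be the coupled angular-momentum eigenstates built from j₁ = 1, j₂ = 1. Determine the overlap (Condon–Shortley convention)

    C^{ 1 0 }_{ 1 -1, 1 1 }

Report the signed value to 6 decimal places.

-0.707107

j₁+j₂−J=1  J+j₁−j₂=1  J−j₁+j₂=1  j₁+j₂+J+1=4
(j₁±m₁, j₂±m₂, J±M) = (0,2,2,0,1,1)
P² = 1/2
sum k=1..1:
  [1] −1/1 = -1
S = -1
C² = P²·S² = 1/2 ; C = -0.707107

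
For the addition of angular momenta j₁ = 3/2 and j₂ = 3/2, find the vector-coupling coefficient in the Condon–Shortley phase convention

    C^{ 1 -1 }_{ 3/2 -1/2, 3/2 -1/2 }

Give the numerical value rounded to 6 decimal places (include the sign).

-0.632456

√[3·2!1!1!/5! · 1!2!1!2!0!2!] = √(2/5)
  +(−1)^1/∏(1,1,1,0,0,1)! = -1  (running -1)
⟨..|..⟩ = √(2/5)·(-1) = -0.632456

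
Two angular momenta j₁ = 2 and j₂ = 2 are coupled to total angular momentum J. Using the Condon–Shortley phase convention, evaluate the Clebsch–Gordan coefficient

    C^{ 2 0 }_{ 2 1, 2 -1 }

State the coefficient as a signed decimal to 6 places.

+0.267261  (= +√(1/14))

triangle: 2!·2!·2!/7! = 8/5040
(j±m)!: 3!·1!·1!·3!·2!·2! = 144
prefactor² = (2J+1)·Δ·N² = 8/7
  k=0: +1/(0!·2!·1!·1!·1!·1!) = 1/2
  k=1: −1/(1!·1!·0!·0!·2!·2!) = -1/4
Σ = 1/4  ⇒  CG² = 8/7·1/4² = 1/14
CG = +√(1/14) = +0.267261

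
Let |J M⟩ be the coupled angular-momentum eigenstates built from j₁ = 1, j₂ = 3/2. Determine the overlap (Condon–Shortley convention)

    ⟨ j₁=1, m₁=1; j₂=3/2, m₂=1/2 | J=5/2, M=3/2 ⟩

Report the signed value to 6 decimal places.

+0.774597

√[6·0!2!3!/6! · 2!0!2!1!4!1!] = √(48/5)
  +(−1)^0/∏(0,0,0,2,2,1)! = 1/4  (running 1/4)
⟨..|..⟩ = √(48/5)·(1/4) = +0.774597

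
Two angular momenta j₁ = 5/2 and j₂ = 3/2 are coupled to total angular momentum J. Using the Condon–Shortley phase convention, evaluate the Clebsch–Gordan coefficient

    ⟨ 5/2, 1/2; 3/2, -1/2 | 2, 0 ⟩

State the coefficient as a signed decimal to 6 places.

−√(1/14) ≈ -0.267261

triangle: 2!·3!·1!/7! = 12/5040
(j±m)!: 3!·2!·1!·2!·2!·2! = 96
prefactor² = (2J+1)·Δ·N² = 8/7
  k=0: +1/(0!·2!·2!·1!·1!·0!) = 1/4
  k=1: −1/(1!·1!·1!·0!·2!·1!) = -1/2
Σ = -1/4  ⇒  CG² = 8/7·(-1/4)² = 1/14
CG = −√(1/14) = -0.267261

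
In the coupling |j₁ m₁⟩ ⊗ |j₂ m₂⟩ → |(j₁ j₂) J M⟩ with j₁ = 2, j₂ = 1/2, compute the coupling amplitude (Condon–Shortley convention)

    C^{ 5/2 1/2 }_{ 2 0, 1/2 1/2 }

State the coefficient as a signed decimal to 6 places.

+√(3/5) = +0.774597

triangle: 0!·4!·1!/6! = 24/720
(j±m)!: 2!·2!·1!·0!·3!·2! = 48
prefactor² = (2J+1)·Δ·N² = 48/5
  k=0: +1/(0!·0!·2!·1!·2!·0!) = 1/4
Σ = 1/4  ⇒  CG² = 48/5·1/4² = 3/5
CG = +√(3/5) = +0.774597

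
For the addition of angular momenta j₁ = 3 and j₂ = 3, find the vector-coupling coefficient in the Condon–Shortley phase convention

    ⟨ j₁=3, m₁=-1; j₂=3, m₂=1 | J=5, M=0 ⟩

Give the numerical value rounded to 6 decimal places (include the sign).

−√(25/84) ≈ -0.545545

triangle: 1!·5!·5!/12! = 14400/479001600
(j±m)!: 2!·4!·4!·2!·5!·5! = 33177600
prefactor² = (2J+1)·Δ·N² = 76800/7
  k=0: +1/(0!·1!·4!·4!·1!·1!) = 1/576
  k=1: −1/(1!·0!·3!·3!·2!·2!) = -1/144
Σ = -1/192  ⇒  CG² = 76800/7·(-1/192)² = 25/84
CG = −√(25/84) = -0.545545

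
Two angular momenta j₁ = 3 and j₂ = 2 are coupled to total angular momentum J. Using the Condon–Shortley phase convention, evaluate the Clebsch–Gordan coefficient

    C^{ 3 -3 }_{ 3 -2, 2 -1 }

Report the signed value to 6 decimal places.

-0.645497  (= −√(5/12))

triangle: 2!·4!·2!/9! = 96/362880
(j±m)!: 1!·5!·1!·3!·0!·6! = 518400
prefactor² = (2J+1)·Δ·N² = 960
  k=1: −1/(1!·1!·4!·0!·0!·2!) = -1/48
Σ = -1/48  ⇒  CG² = 960·(-1/48)² = 5/12
CG = −√(5/12) = -0.645497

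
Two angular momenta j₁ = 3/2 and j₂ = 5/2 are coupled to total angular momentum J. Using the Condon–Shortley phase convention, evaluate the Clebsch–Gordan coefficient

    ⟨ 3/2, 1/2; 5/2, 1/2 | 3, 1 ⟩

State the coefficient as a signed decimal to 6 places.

√[7·1!2!4!/8! · 2!1!3!2!4!2!] = √(48/5)
  +(−1)^0/∏(0,1,1,3,1,1)! = 1/6  (running 1/6)
  +(−1)^1/∏(1,0,0,2,2,2)! = -1/8  (running 1/24)
⟨..|..⟩ = √(48/5)·(1/24) = +0.129099

+√(1/60) = +0.129099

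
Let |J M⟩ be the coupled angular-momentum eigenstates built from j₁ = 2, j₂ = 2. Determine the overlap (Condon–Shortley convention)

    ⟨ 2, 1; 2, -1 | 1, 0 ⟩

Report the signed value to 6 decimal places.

√[3·3!1!1!/6! · 3!1!1!3!1!1!] = √(9/10)
  +(−1)^0/∏(0,3,1,1,0,0)! = 1/6  (running 1/6)
  +(−1)^1/∏(1,2,0,0,1,1)! = -1/2  (running -1/3)
⟨..|..⟩ = √(9/10)·(-1/3) = -0.316228

-0.316228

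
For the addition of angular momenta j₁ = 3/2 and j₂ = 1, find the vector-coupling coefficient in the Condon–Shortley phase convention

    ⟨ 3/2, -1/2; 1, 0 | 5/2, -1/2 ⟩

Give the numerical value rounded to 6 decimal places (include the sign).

+√(3/5) ≈ +0.774597

j₁+j₂−J=0  J+j₁−j₂=3  J−j₁+j₂=2  j₁+j₂+J+1=6
(j₁±m₁, j₂±m₂, J±M) = (1,2,1,1,2,3)
P² = 12/5
sum k=0..0:
  [0] +1/2 = 1/2
S = 1/2
C² = P²·S² = 3/5 ; C = +0.774597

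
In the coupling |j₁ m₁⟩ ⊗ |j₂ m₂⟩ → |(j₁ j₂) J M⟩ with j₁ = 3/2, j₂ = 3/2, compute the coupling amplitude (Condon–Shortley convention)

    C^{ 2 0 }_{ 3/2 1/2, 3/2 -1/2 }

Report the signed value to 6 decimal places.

+0.500000  (= +√(1/4))

triangle: 1!*2!*2!/6! = 4/720
(j±m)!: 2!*1!*1!*2!*2!*2! = 16
prefactor² = (2J+1)*Δ*N² = 4/9
  k=0: +1/(0!*1!*1!*1!*1!*1!) = 1
  k=1: −1/(1!*0!*0!*0!*2!*2!) = -1/4
Σ = 3/4  ⇒  CG² = 4/9*3/4² = 1/4
CG = +√(1/4) = +0.500000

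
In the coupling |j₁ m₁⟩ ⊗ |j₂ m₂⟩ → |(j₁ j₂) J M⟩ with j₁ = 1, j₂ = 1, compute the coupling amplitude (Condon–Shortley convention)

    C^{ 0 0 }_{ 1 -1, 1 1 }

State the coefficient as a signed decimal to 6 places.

j₁+j₂−J=2  J+j₁−j₂=0  J−j₁+j₂=0  j₁+j₂+J+1=3
(j₁±m₁, j₂±m₂, J±M) = (0,2,2,0,0,0)
P² = 4/3
sum k=2..2:
  [2] +1/2 = 1/2
S = 1/2
C² = P²·S² = 1/3 ; C = +0.577350

+√(1/3) = +0.577350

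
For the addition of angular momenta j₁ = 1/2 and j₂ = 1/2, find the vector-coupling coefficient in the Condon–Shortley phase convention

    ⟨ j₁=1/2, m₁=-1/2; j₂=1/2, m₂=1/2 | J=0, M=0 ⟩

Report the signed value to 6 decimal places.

triangle: 1!·0!·0!/2! = 1/2
(j±m)!: 0!·1!·1!·0!·0!·0! = 1
prefactor² = (2J+1)·Δ·N² = 1/2
  k=1: −1/(1!·0!·0!·0!·0!·0!) = -1
Σ = -1  ⇒  CG² = 1/2·(-1)² = 1/2
CG = −√(1/2) = -0.707107

−√(1/2) = -0.707107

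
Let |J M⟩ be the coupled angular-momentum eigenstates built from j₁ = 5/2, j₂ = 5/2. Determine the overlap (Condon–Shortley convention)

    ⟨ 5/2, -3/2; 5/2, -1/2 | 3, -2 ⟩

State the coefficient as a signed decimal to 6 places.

√[7·2!3!3!/9! · 1!4!2!3!1!5!] = √(48)
  +(−1)^1/∏(1,1,3,1,0,2)! = -1/12  (running -1/12)
  +(−1)^2/∏(2,0,2,0,1,3)! = 1/24  (running -1/24)
⟨..|..⟩ = √(48)·(-1/24) = -0.288675

-0.288675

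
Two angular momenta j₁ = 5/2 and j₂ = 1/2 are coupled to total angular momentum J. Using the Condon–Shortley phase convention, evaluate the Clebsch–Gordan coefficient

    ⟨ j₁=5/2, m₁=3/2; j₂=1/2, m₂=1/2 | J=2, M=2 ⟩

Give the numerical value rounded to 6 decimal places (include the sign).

−√(1/6) = -0.408248

triangle: 1!·4!·0!/6! = 24/720
(j±m)!: 4!·1!·1!·0!·4!·0! = 576
prefactor² = (2J+1)·Δ·N² = 96
  k=1: −1/(1!·0!·0!·0!·4!·0!) = -1/24
Σ = -1/24  ⇒  CG² = 96·(-1/24)² = 1/6
CG = −√(1/6) = -0.408248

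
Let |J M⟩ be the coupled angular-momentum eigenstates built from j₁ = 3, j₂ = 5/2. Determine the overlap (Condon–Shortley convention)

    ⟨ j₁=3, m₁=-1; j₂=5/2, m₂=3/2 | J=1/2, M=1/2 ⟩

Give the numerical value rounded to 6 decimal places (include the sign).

+√(2/21) ≈ +0.308607

j₁+j₂−J=5  J+j₁−j₂=1  J−j₁+j₂=0  j₁+j₂+J+1=7
(j₁±m₁, j₂±m₂, J±M) = (2,4,4,1,1,0)
P² = 384/7
sum k=4..4:
  [4] +1/24 = 1/24
S = 1/24
C² = P²·S² = 2/21 ; C = +0.308607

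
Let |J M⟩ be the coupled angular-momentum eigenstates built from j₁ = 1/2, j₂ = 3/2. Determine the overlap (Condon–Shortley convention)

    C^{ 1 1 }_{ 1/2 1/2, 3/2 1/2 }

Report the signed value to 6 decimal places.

+√(1/4) ≈ +0.500000

√[3·1!0!2!/4! · 1!0!2!1!2!0!] = √(1)
  +(−1)^0/∏(0,1,0,2,0,0)! = 1/2  (running 1/2)
⟨..|..⟩ = √(1)·(1/2) = +0.500000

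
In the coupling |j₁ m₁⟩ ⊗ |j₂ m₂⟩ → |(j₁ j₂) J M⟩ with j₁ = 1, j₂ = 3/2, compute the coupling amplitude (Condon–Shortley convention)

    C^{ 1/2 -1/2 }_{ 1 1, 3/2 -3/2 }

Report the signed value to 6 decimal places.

√[2·2!0!1!/4! · 2!0!0!3!0!1!] = √(2)
  +(−1)^0/∏(0,2,0,0,0,1)! = 1/2  (running 1/2)
⟨..|..⟩ = √(2)·(1/2) = +0.707107

+0.707107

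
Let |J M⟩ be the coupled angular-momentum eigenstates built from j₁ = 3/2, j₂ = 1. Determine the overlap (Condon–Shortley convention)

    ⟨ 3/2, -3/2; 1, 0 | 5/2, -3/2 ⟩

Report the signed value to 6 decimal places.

+√(2/5) = +0.632456

j₁+j₂−J=0  J+j₁−j₂=3  J−j₁+j₂=2  j₁+j₂+J+1=6
(j₁±m₁, j₂±m₂, J±M) = (0,3,1,1,1,4)
P² = 72/5
sum k=0..0:
  [0] +1/6 = 1/6
S = 1/6
C² = P²·S² = 2/5 ; C = +0.632456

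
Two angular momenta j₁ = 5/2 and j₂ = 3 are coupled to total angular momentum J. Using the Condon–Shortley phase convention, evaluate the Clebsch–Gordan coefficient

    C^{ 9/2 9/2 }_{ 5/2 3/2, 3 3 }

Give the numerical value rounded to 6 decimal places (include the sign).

−√(6/11) ≈ -0.738549

√[10·1!4!5!/11! · 4!1!6!0!9!0!] = √(49766400/11)
  +(−1)^1/∏(1,0,0,5,4,0)! = -1/2880  (running -1/2880)
⟨..|..⟩ = √(49766400/11)·(-1/2880) = -0.738549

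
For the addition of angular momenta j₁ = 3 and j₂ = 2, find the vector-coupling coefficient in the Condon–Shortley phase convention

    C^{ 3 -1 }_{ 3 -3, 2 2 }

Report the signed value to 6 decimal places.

√[7·2!4!2!/9! · 0!6!4!0!2!4!] = √(1536)
  +(−1)^2/∏(2,0,4,2,0,0)! = 1/96  (running 1/96)
⟨..|..⟩ = √(1536)·(1/96) = +0.408248

+√(1/6) = +0.408248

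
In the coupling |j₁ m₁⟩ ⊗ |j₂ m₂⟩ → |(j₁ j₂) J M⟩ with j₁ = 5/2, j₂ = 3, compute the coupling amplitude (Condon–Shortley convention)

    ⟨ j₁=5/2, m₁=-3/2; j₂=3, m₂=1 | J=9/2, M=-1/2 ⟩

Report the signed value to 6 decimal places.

triangle: 1!×4!×5!/11! = 2880/39916800
(j±m)!: 1!×4!×4!×2!×4!×5! = 3317760
prefactor² = (2J+1)×Δ×N² = 184320/77
  k=0: +1/(0!×1!×4!×4!×0!×1!) = 1/576
  k=1: −1/(1!×0!×3!×3!×1!×2!) = -1/72
Σ = -7/576  ⇒  CG² = 184320/77×(-7/576)² = 35/99
CG = −√(35/99) = -0.594588

−√(35/99) = -0.594588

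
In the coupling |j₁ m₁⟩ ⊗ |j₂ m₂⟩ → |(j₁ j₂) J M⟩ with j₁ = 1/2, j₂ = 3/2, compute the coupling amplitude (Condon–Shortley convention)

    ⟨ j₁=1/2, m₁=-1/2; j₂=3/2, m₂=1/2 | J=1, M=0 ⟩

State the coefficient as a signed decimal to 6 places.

j₁+j₂−J=1  J+j₁−j₂=0  J−j₁+j₂=2  j₁+j₂+J+1=4
(j₁±m₁, j₂±m₂, J±M) = (0,1,2,1,1,1)
P² = 1/2
sum k=1..1:
  [1] −1/1 = -1
S = -1
C² = P²·S² = 1/2 ; C = -0.707107

-0.707107  (= −√(1/2))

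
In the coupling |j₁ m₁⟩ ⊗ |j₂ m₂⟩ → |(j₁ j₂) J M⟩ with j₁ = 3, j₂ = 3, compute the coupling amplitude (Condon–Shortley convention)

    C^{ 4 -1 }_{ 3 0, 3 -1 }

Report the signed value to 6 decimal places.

−√(15/154) ≈ -0.312094

triangle: 2!*4!*4!/11! = 1152/39916800
(j±m)!: 3!*3!*2!*4!*3!*5! = 1244160
prefactor² = (2J+1)*Δ*N² = 124416/385
  k=0: +1/(0!*2!*3!*2!*1!*2!) = 1/48
  k=1: −1/(1!*1!*2!*1!*2!*3!) = -1/24
  k=2: +1/(2!*0!*1!*0!*3!*4!) = 1/288
Σ = -5/288  ⇒  CG² = 124416/385*(-5/288)² = 15/154
CG = −√(15/154) = -0.312094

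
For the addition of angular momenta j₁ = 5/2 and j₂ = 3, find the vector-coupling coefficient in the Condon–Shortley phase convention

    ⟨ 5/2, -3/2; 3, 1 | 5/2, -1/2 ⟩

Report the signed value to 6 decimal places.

j₁+j₂−J=3  J+j₁−j₂=2  J−j₁+j₂=3  j₁+j₂+J+1=9
(j₁±m₁, j₂±m₂, J±M) = (1,4,4,2,2,3)
P² = 576/35
sum k=2..3:
  [2] +1/8 = 1/8
  [3] −1/12 = -1/12
S = 1/24
C² = P²·S² = 1/35 ; C = +0.169031

+√(1/35) = +0.169031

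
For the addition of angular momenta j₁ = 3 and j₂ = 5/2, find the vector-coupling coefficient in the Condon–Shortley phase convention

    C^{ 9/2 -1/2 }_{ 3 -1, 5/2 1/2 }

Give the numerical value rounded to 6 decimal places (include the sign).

triangle: 1!·5!·4!/11! = 2880/39916800
(j±m)!: 2!·4!·3!·2!·4!·5! = 1658880
prefactor² = (2J+1)·Δ·N² = 92160/77
  k=0: +1/(0!·1!·4!·3!·1!·1!) = 1/144
  k=1: −1/(1!·0!·3!·2!·2!·2!) = -1/48
Σ = -1/72  ⇒  CG² = 92160/77·(-1/72)² = 160/693
CG = −√(160/693) = -0.480500

−√(160/693) ≈ -0.480500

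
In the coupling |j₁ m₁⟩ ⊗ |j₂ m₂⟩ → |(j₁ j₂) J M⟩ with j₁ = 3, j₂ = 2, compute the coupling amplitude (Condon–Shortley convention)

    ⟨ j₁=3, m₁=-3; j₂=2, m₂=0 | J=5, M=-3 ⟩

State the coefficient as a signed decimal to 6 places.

√[11·0!6!4!/11! · 0!6!2!2!2!8!] = √(1105920)
  +(−1)^0/∏(0,0,6,2,0,2)! = 1/2880  (running 1/2880)
⟨..|..⟩ = √(1105920)·(1/2880) = +0.365148

+0.365148  (= +√(2/15))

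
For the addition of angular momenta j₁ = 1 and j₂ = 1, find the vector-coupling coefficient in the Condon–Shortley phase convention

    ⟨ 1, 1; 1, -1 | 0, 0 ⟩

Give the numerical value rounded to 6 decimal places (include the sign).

+√(1/3) ≈ +0.577350

triangle: 2!·0!·0!/3! = 2/6
(j±m)!: 2!·0!·0!·2!·0!·0! = 4
prefactor² = (2J+1)·Δ·N² = 4/3
  k=0: +1/(0!·2!·0!·0!·0!·0!) = 1/2
Σ = 1/2  ⇒  CG² = 4/3·1/2² = 1/3
CG = +√(1/3) = +0.577350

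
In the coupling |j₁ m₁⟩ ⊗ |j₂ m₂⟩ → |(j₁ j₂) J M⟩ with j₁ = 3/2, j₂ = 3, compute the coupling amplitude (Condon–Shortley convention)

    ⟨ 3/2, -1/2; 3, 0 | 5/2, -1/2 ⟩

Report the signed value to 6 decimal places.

−√(6/35) = -0.414039

√[6·2!1!4!/8! · 1!2!3!3!2!3!] = √(216/35)
  +(−1)^1/∏(1,1,1,2,0,2)! = -1/4  (running -1/4)
  +(−1)^2/∏(2,0,0,1,1,3)! = 1/12  (running -1/6)
⟨..|..⟩ = √(216/35)·(-1/6) = -0.414039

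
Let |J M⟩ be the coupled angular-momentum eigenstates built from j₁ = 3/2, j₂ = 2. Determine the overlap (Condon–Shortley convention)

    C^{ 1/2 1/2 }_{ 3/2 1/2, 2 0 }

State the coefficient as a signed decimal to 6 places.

-0.447214

triangle: 3!·0!·1!/5! = 6/120
(j±m)!: 2!·1!·2!·2!·1!·0! = 8
prefactor² = (2J+1)·Δ·N² = 4/5
  k=1: −1/(1!·2!·0!·1!·0!·0!) = -1/2
Σ = -1/2  ⇒  CG² = 4/5·(-1/2)² = 1/5
CG = −√(1/5) = -0.447214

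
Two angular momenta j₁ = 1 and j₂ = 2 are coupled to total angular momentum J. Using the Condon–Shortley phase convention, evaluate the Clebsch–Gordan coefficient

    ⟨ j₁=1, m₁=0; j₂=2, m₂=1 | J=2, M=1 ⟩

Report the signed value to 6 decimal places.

-0.408248

√[5·1!1!3!/6! · 1!1!3!1!3!1!] = √(3/2)
  +(−1)^0/∏(0,1,1,3,0,0)! = 1/6  (running 1/6)
  +(−1)^1/∏(1,0,0,2,1,1)! = -1/2  (running -1/3)
⟨..|..⟩ = √(3/2)·(-1/3) = -0.408248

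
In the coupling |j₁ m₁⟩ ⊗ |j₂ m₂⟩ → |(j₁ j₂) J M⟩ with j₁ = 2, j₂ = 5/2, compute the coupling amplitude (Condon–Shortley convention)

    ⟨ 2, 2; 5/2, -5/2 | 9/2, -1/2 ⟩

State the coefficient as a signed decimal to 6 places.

+√(1/126) ≈ +0.089087

j₁+j₂−J=0  J+j₁−j₂=4  J−j₁+j₂=5  j₁+j₂+J+1=10
(j₁±m₁, j₂±m₂, J±M) = (4,0,0,5,4,5)
P² = 460800/7
sum k=0..0:
  [0] +1/2880 = 1/2880
S = 1/2880
C² = P²·S² = 1/126 ; C = +0.089087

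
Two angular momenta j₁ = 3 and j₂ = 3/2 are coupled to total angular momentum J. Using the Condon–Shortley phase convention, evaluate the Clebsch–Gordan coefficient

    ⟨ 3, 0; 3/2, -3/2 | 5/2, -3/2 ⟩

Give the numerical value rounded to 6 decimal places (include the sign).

triangle: 2!×4!×1!/8! = 48/40320
(j±m)!: 3!×3!×0!×3!×1!×4! = 5184
prefactor² = (2J+1)×Δ×N² = 1296/35
  k=0: +1/(0!×2!×3!×0!×1!×1!) = 1/12
Σ = 1/12  ⇒  CG² = 1296/35×1/12² = 9/35
CG = +√(9/35) = +0.507093

+√(9/35) ≈ +0.507093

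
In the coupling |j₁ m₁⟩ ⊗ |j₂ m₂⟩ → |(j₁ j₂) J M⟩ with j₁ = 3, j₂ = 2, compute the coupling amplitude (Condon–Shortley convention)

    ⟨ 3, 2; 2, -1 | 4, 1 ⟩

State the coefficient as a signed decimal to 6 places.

+√(7/20) = +0.591608

j₁+j₂−J=1  J+j₁−j₂=5  J−j₁+j₂=3  j₁+j₂+J+1=10
(j₁±m₁, j₂±m₂, J±M) = (5,1,1,3,5,3)
P² = 6480/7
sum k=0..1:
  [0] +1/48 = 1/48
  [1] −1/720 = -1/720
S = 7/360
C² = P²·S² = 7/20 ; C = +0.591608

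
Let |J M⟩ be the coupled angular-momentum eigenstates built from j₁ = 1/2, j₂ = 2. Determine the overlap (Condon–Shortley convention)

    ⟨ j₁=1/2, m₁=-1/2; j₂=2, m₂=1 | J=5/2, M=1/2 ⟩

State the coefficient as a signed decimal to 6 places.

+0.632456

triangle: 0!×1!×4!/6! = 24/720
(j±m)!: 0!×1!×3!×1!×3!×2! = 72
prefactor² = (2J+1)×Δ×N² = 72/5
  k=0: +1/(0!×0!×1!×3!×0!×1!) = 1/6
Σ = 1/6  ⇒  CG² = 72/5×1/6² = 2/5
CG = +√(2/5) = +0.632456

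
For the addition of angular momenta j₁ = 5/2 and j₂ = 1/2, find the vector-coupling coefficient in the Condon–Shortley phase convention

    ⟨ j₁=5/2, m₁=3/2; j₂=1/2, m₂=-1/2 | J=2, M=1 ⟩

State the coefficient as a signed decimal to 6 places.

j₁+j₂−J=1  J+j₁−j₂=4  J−j₁+j₂=0  j₁+j₂+J+1=6
(j₁±m₁, j₂±m₂, J±M) = (4,1,0,1,3,1)
P² = 24
sum k=0..0:
  [0] +1/6 = 1/6
S = 1/6
C² = P²·S² = 2/3 ; C = +0.816497

+√(2/3) ≈ +0.816497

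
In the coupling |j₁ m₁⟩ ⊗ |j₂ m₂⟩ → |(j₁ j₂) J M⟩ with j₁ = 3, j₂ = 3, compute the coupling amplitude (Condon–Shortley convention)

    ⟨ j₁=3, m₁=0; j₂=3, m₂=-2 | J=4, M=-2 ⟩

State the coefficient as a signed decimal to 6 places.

+√(3/154) = +0.139573

√[9·2!4!4!/11! · 3!3!1!5!2!6!] = √(124416/77)
  +(−1)^0/∏(0,2,3,1,1,3)! = 1/72  (running 1/72)
  +(−1)^1/∏(1,1,2,0,2,4)! = -1/96  (running 1/288)
⟨..|..⟩ = √(124416/77)·(1/288) = +0.139573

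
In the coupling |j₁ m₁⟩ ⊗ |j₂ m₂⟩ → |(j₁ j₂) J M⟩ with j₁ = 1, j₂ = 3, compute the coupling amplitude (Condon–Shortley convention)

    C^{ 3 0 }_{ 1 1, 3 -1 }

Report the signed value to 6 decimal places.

j₁+j₂−J=1  J+j₁−j₂=1  J−j₁+j₂=5  j₁+j₂+J+1=8
(j₁±m₁, j₂±m₂, J±M) = (2,0,2,4,3,3)
P² = 72
sum k=0..0:
  [0] +1/12 = 1/12
S = 1/12
C² = P²·S² = 1/2 ; C = +0.707107

+√(1/2) = +0.707107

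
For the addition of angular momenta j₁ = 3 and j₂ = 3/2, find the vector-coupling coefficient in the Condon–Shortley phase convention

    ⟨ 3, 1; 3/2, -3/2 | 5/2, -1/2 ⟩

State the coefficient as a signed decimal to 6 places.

+√(27/70) = +0.621059

√[6·2!4!1!/8! · 4!2!0!3!2!3!] = √(864/35)
  +(−1)^0/∏(0,2,2,0,2,1)! = 1/8  (running 1/8)
⟨..|..⟩ = √(864/35)·(1/8) = +0.621059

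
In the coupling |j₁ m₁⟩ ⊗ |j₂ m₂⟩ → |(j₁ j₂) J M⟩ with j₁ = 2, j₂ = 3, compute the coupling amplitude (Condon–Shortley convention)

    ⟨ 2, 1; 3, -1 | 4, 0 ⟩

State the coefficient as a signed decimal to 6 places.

triangle: 1!·3!·5!/10! = 720/3628800
(j±m)!: 3!·1!·2!·4!·4!·4! = 165888
prefactor² = (2J+1)·Δ·N² = 10368/35
  k=0: +1/(0!·1!·1!·2!·2!·3!) = 1/24
  k=1: −1/(1!·0!·0!·1!·3!·4!) = -1/144
Σ = 5/144  ⇒  CG² = 10368/35·5/144² = 5/14
CG = +√(5/14) = +0.597614

+0.597614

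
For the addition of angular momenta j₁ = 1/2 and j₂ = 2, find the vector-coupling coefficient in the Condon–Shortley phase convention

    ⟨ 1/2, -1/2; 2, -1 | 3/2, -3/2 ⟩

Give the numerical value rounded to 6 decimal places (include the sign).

-0.447214

√[4·1!0!3!/5! · 0!1!1!3!0!3!] = √(36/5)
  +(−1)^1/∏(1,0,0,0,0,3)! = -1/6  (running -1/6)
⟨..|..⟩ = √(36/5)·(-1/6) = -0.447214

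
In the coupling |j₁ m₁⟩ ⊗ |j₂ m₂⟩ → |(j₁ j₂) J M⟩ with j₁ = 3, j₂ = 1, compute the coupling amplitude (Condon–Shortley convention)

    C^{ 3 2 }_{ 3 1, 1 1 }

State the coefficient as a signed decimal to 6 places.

j₁+j₂−J=1  J+j₁−j₂=5  J−j₁+j₂=1  j₁+j₂+J+1=8
(j₁±m₁, j₂±m₂, J±M) = (4,2,2,0,5,1)
P² = 240
sum k=1..1:
  [1] −1/24 = -1/24
S = -1/24
C² = P²·S² = 5/12 ; C = -0.645497

−√(5/12) ≈ -0.645497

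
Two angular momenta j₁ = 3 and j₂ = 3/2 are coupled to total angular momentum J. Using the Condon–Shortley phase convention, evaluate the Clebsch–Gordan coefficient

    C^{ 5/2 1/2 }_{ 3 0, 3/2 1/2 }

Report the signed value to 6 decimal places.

triangle: 2!*4!*1!/8! = 48/40320
(j±m)!: 3!*3!*2!*1!*3!*2! = 864
prefactor² = (2J+1)*Δ*N² = 216/35
  k=1: −1/(1!*1!*2!*1!*2!*0!) = -1/4
  k=2: +1/(2!*0!*1!*0!*3!*1!) = 1/12
Σ = -1/6  ⇒  CG² = 216/35*(-1/6)² = 6/35
CG = −√(6/35) = -0.414039

−√(6/35) ≈ -0.414039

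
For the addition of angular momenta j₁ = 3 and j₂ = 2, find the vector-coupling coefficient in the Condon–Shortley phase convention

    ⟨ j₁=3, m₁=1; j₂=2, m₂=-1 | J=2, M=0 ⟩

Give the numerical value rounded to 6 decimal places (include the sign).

triangle: 3!*3!*1!/8! = 36/40320
(j±m)!: 4!*2!*1!*3!*2!*2! = 1152
prefactor² = (2J+1)*Δ*N² = 36/7
  k=0: +1/(0!*3!*2!*1!*1!*0!) = 1/12
  k=1: −1/(1!*2!*1!*0!*2!*1!) = -1/4
Σ = -1/6  ⇒  CG² = 36/7*(-1/6)² = 1/7
CG = −√(1/7) = -0.377964

−√(1/7) ≈ -0.377964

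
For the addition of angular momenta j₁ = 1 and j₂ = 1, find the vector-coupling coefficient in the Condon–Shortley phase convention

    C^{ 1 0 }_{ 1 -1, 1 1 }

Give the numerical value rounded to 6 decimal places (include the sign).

−√(1/2) ≈ -0.707107

√[3·1!1!1!/4! · 0!2!2!0!1!1!] = √(1/2)
  +(−1)^1/∏(1,0,1,1,0,0)! = -1  (running -1)
⟨..|..⟩ = √(1/2)·(-1) = -0.707107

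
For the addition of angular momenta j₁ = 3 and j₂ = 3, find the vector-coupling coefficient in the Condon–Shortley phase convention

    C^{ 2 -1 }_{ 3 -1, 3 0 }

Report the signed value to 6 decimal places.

√[5·4!2!2!/9! · 2!4!3!3!1!3!] = √(96/7)
  +(−1)^2/∏(2,2,2,1,0,1)! = 1/8  (running 1/8)
  +(−1)^3/∏(3,1,1,0,1,2)! = -1/12  (running 1/24)
⟨..|..⟩ = √(96/7)·(1/24) = +0.154303

+0.154303  (= +√(1/42))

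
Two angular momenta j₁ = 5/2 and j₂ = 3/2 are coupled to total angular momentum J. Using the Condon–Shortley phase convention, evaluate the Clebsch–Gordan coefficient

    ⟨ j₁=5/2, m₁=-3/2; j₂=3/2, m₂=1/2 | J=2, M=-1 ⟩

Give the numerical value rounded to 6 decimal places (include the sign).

+√(1/42) ≈ +0.154303

√[5·2!3!1!/7! · 1!4!2!1!1!3!] = √(24/7)
  +(−1)^1/∏(1,1,3,1,0,0)! = -1/6  (running -1/6)
  +(−1)^2/∏(2,0,2,0,1,1)! = 1/4  (running 1/12)
⟨..|..⟩ = √(24/7)·(1/12) = +0.154303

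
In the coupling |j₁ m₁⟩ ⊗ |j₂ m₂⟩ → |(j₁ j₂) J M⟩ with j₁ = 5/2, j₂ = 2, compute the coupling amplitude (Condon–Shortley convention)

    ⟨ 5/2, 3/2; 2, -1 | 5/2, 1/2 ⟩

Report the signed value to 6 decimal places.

triangle: 2!·3!·2!/8! = 24/40320
(j±m)!: 4!·1!·1!·3!·3!·2! = 1728
prefactor² = (2J+1)·Δ·N² = 216/35
  k=0: +1/(0!·2!·1!·1!·2!·1!) = 1/4
  k=1: −1/(1!·1!·0!·0!·3!·2!) = -1/12
Σ = 1/6  ⇒  CG² = 216/35·1/6² = 6/35
CG = +√(6/35) = +0.414039

+0.414039  (= +√(6/35))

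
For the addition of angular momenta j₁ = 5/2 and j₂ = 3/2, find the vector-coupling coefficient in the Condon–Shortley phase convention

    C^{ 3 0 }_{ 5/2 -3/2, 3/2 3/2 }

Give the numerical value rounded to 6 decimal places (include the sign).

triangle: 1!×4!×2!/8! = 48/40320
(j±m)!: 1!×4!×3!×0!×3!×3! = 5184
prefactor² = (2J+1)×Δ×N² = 216/5
  k=1: −1/(1!×0!×3!×2!×1!×0!) = -1/12
Σ = -1/12  ⇒  CG² = 216/5×(-1/12)² = 3/10
CG = −√(3/10) = -0.547723

-0.547723  (= −√(3/10))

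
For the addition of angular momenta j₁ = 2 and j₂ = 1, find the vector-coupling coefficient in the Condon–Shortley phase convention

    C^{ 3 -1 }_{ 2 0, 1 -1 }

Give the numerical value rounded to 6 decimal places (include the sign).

+0.632456

j₁+j₂−J=0  J+j₁−j₂=4  J−j₁+j₂=2  j₁+j₂+J+1=7
(j₁±m₁, j₂±m₂, J±M) = (2,2,0,2,2,4)
P² = 128/5
sum k=0..0:
  [0] +1/8 = 1/8
S = 1/8
C² = P²·S² = 2/5 ; C = +0.632456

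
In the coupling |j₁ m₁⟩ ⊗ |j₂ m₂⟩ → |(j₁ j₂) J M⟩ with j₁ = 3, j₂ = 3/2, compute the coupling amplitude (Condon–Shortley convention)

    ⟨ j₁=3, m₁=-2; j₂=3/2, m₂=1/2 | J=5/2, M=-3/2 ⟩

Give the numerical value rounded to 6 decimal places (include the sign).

j₁+j₂−J=2  J+j₁−j₂=4  J−j₁+j₂=1  j₁+j₂+J+1=8
(j₁±m₁, j₂±m₂, J±M) = (1,5,2,1,1,4)
P² = 288/7
sum k=1..2:
  [1] −1/24 = -1/24
  [2] +1/12 = 1/12
S = 1/24
C² = P²·S² = 1/14 ; C = +0.267261

+0.267261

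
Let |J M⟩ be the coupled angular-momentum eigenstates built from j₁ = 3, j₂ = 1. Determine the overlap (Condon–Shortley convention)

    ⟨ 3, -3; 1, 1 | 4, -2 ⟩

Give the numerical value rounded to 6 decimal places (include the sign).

j₁+j₂−J=0  J+j₁−j₂=6  J−j₁+j₂=2  j₁+j₂+J+1=9
(j₁±m₁, j₂±m₂, J±M) = (0,6,2,0,2,6)
P² = 518400/7
sum k=0..0:
  [0] +1/1440 = 1/1440
S = 1/1440
C² = P²·S² = 1/28 ; C = +0.188982

+√(1/28) ≈ +0.188982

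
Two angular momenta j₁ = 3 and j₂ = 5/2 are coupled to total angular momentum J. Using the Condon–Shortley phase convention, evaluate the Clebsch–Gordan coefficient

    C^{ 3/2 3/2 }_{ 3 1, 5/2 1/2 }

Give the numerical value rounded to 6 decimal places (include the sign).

+√(9/35) ≈ +0.507093

j₁+j₂−J=4  J+j₁−j₂=2  J−j₁+j₂=1  j₁+j₂+J+1=8
(j₁±m₁, j₂±m₂, J±M) = (4,2,3,2,3,0)
P² = 576/35
sum k=2..2:
  [2] +1/8 = 1/8
S = 1/8
C² = P²·S² = 9/35 ; C = +0.507093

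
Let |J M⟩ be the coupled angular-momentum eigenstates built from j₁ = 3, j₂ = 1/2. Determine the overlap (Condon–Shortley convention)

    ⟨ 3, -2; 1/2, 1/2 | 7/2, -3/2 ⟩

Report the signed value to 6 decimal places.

+√(2/7) ≈ +0.534522

j₁+j₂−J=0  J+j₁−j₂=6  J−j₁+j₂=1  j₁+j₂+J+1=8
(j₁±m₁, j₂±m₂, J±M) = (1,5,1,0,2,5)
P² = 28800/7
sum k=0..0:
  [0] +1/120 = 1/120
S = 1/120
C² = P²·S² = 2/7 ; C = +0.534522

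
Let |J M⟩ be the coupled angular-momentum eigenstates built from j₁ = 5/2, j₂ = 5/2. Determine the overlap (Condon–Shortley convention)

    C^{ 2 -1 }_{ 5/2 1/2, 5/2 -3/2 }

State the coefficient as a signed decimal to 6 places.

j₁+j₂−J=3  J+j₁−j₂=2  J−j₁+j₂=2  j₁+j₂+J+1=8
(j₁±m₁, j₂±m₂, J±M) = (3,2,1,4,1,3)
P² = 36/7
sum k=0..1:
  [0] +1/12 = 1/12
  [1] −1/4 = -1/4
S = -1/6
C² = P²·S² = 1/7 ; C = -0.377964

−√(1/7) = -0.377964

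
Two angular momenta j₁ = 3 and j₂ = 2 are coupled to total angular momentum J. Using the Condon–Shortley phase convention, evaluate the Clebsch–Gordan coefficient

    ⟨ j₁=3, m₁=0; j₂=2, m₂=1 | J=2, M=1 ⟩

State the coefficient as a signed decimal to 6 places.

√[5·3!3!1!/8! · 3!3!3!1!3!1!] = √(81/14)
  +(−1)^2/∏(2,1,1,1,2,0)! = 1/4  (running 1/4)
  +(−1)^3/∏(3,0,0,0,3,1)! = -1/36  (running 2/9)
⟨..|..⟩ = √(81/14)·(2/9) = +0.534522

+0.534522  (= +√(2/7))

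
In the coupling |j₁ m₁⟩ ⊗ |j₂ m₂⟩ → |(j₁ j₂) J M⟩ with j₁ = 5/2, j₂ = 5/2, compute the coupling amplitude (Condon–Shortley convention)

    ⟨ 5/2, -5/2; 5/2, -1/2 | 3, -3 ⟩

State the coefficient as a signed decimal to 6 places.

+0.527046  (= +√(5/18))

triangle: 2!×3!×3!/9! = 72/362880
(j±m)!: 0!×5!×2!×3!×0!×6! = 1036800
prefactor² = (2J+1)×Δ×N² = 1440
  k=2: +1/(2!×0!×3!×0!×0!×3!) = 1/72
Σ = 1/72  ⇒  CG² = 1440×1/72² = 5/18
CG = +√(5/18) = +0.527046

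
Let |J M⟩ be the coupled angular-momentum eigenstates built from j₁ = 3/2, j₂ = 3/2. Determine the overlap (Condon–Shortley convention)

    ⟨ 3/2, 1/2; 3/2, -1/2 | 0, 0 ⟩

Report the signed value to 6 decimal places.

triangle: 3!×0!×0!/4! = 6/24
(j±m)!: 2!×1!×1!×2!×0!×0! = 4
prefactor² = (2J+1)×Δ×N² = 1
  k=1: −1/(1!×2!×0!×0!×0!×0!) = -1/2
Σ = -1/2  ⇒  CG² = 1×(-1/2)² = 1/4
CG = −√(1/4) = -0.500000

-0.500000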